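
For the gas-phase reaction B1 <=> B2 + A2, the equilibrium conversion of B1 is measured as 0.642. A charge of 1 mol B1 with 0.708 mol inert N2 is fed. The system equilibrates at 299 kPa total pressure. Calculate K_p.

K_p = 146 kPa

Let X = conversion of B1 (basis 1 mol B1); extent of reaction ξ = X.
Moles: n_B1 = 1 − X; n_B2 = X; n_A2 = X; n_I = 0.708 (inert).
Total moles n_T = 1.71 + X.
At X = 0.642: n_B1 = 0.358, n_B2 = 0.642, n_A2 = 0.642, n_T = 2.35.
p_i = (n_i/n_T)·P. K_p = p_B2 p_A2 / (p_B1) = 146 kPa.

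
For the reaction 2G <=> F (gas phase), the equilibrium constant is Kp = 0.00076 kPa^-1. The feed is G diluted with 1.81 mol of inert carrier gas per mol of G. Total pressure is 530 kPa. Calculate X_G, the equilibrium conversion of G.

X = 0.193

Let X = conversion of G (basis 1 mol G); extent of reaction ξ = 0.5X.
Mole table: n_G = 1 − X; n_F = 0.5X; n_I = 1.81 (inert).
Summing: n_T = 2.81 − 0.5X.
With p_i = (n_i/n_T)P, Kp = p_F / (p_G^2).
This yields a degree-2 equation in X; solving on (0,1), X = 0.193.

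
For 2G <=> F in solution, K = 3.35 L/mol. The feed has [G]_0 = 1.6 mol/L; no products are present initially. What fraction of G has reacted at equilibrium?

X = 0.738

Let X = conversion of G; extent ξ = 1.6X/2 mol/L.
Concentrations: [G] = 1.6 − 1.6X; [F] = 0.8X.
K = [F] / ([G]^2).
This equals 3.35 at X = 0.738 (the root in 0 < X < 1).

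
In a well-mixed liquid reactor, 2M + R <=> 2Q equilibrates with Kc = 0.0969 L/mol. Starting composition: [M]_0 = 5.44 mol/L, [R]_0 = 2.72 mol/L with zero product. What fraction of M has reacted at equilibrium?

Let X = conversion of M; extent ξ = 5.44X/2 mol/L.
Concentrations: [M] = 5.44 − 5.44X; [R] = 2.72 − 2.72X; [Q] = 5.44X.
Kc = [Q]^2 / ([M]^2 [R]).
Solving Kc = 0.0969 for X ∈ (0,1): X = 0.300.

X = 0.300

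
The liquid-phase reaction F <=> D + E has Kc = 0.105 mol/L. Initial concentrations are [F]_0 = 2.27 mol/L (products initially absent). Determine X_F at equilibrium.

Let X = conversion of F; extent ξ = 2.27·X mol/L.
Concentrations: [F] = 2.27 − 2.27X; [D] = 2.27X; [E] = 2.27X.
Kc = [D] [E] / ([F]).
Equating to 0.105 mol/L: the physical root is X = 0.193.

X = 0.193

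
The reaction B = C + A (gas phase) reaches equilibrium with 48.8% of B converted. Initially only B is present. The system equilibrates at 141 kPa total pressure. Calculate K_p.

K_p = 44.1 kPa

Basis: 1 mol B initially; let X = conversion of B. Extent ξ = X.
Moles: n_B = 1 − X; n_C = X; n_A = X.
Total moles n_T = 1 + X.
At X = 0.488: n_B = 0.512, n_C = 0.488, n_A = 0.488, n_T = 1.49.
p_i = (n_i/n_T)·P. K_p = p_C p_A / (p_B) = 44.1 kPa.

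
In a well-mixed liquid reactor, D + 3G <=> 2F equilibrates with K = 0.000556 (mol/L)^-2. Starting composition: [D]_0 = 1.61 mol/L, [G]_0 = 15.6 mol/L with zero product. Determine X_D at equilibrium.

Let X = conversion of D; extent ξ = 1.61·X mol/L.
Concentrations: [D] = 1.61 − 1.61X; [G] = 15.6 − 4.83X; [F] = 3.22X.
K = [F]^2 / ([D] [G]^3).
Solving K = 0.000556 for X ∈ (0,1): X = 0.376.

X = 0.376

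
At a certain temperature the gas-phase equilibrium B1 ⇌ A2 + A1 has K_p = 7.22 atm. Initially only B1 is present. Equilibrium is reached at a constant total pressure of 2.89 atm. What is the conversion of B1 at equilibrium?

Take 1 mol B1 as basis and let X be its fractional conversion, so ξ = X.
Mole table: n_B1 = 1 − X; n_A2 = X; n_A1 = X.
n_T = Σnᵢ = 1 + X.
y_i = n_i/n_T, p_i = y_i·P. K_p = p_A2 p_A1 / (p_B1).
Equating to 7.22 atm and solving on 0 < X < 1: X = 0.845.

X = 0.845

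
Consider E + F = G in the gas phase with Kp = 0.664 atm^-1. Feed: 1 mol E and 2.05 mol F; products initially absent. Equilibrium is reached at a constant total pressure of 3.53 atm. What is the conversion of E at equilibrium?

X = 0.582

Take 1 mol E as basis and let X be its fractional conversion, so ξ = X.
Mole table: n_E = 1 − X; n_F = 2.05 − X; n_G = X.
Summing: n_T = 3.05 − X.
y_i = n_i/n_T, p_i = y_i·P. Kp = p_G / (p_E p_F).
Substituting and setting equal to 0.664 atm^-1 gives a polynomial in X; the root in (0,1) is X = 0.582.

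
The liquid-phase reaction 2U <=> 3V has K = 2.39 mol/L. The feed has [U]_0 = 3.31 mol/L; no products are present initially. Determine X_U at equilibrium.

Let X = conversion of U; extent ξ = 3.31X/2 mol/L.
Concentrations: [U] = 3.31 − 3.31X; [V] = 4.96X.
K = [V]^3 / ([U]^2).
Setting equal to 2.39 and solving for X on (0,1) gives X = 0.417.

X = 0.417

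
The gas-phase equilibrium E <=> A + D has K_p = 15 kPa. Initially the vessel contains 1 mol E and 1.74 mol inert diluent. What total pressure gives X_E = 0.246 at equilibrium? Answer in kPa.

Let X = conversion of E (basis 1 mol E); extent of reaction ξ = X.
Moles: n_E = 1 − X; n_A = X; n_D = X; n_I = 1.74 (inert).
Total moles n_T = 2.74 + X.
K_p = p_A p_D / (p_E) with p_i = (n_i/n_T)·P.
At X = 0.246: the mole-fraction product g(X) = Π y_i^ν_i = 0.02688. Since K_p = g(X)·P^{1}, P = (K_p/g)^(1/1) = (15/0.02688)^(1/1) = 558 kPa.

P = 558 kPa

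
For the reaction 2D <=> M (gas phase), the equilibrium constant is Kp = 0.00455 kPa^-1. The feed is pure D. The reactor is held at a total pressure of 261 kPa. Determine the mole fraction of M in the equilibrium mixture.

y_M = 0.411

Basis: 1 mol D initially; let X = conversion of D. Extent ξ = 0.5X.
Moles: n_D = 1 − X; n_M = 0.5X.
n_T = Σnᵢ = 1 − 0.5X.
y_i = n_i/n_T, p_i = y_i·P. Kp = p_M / (p_D^2).
This yields a degree-2 equation in X; solving on (0,1), X = 0.583.
Then n_M = 0.291, n_T = 0.709, so y_M = 0.411.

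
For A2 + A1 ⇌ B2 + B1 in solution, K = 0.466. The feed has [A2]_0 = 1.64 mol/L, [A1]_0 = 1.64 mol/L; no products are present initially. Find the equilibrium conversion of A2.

Let X = conversion of A2; extent ξ = 1.64·X mol/L.
Concentrations: [A2] = 1.64 − 1.64X; [A1] = 1.64 − 1.64X; [B2] = 1.64X; [B1] = 1.64X.
K = [B2] [B1] / ([A2] [A1]).
Equating to 0.466: the physical root is X = 0.406.

X = 0.406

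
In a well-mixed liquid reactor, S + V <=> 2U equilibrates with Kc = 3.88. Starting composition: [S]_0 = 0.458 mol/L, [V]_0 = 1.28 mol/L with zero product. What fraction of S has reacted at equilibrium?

X = 0.732

Let X = conversion of S; extent ξ = 0.458·X mol/L.
Concentrations: [S] = 0.458 − 0.458X; [V] = 1.28 − 0.458X; [U] = 0.916X.
Kc = [U]^2 / ([S] [V]).
Solving Kc = 3.88 for X ∈ (0,1): X = 0.732.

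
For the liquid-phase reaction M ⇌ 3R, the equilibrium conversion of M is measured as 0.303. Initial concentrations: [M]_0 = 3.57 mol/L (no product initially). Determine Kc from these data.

Kc = 13.7 (mol/L)^2

Let X = conversion of M.
Concentrations: [M] = 3.57 − 3.57X; [R] = 10.7X.
At X = 0.303: [M] = 2.49, [R] = 3.25.
Kc = [R]^3 / ([M]) = 13.7 (mol/L)^2.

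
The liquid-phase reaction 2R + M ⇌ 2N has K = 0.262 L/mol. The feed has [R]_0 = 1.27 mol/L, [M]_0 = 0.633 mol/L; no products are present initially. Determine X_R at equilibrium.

X = 0.259

Let X = conversion of R; extent ξ = 1.27X/2 mol/L.
Concentrations: [R] = 1.27 − 1.27X; [M] = 0.633 − 0.635X; [N] = 1.27X.
K = [N]^2 / ([R]^2 [M]).
This equals 0.262 at X = 0.259 (the root in 0 < X < 1).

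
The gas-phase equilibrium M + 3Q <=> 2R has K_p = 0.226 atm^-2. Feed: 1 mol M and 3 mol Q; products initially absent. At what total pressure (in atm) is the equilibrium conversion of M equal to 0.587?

P = 7.87 atm

Let X = conversion of M (basis 1 mol M); extent of reaction ξ = X.
Moles: n_M = 1 − X; n_Q = 3 − 3X; n_R = 2X.
Summing: n_T = 4 − 2X.
K_p = p_R^2 / (p_M p_Q^3) with p_i = (n_i/n_T)·P.
At X = 0.587: the mole-fraction product g(X) = Π y_i^ν_i = 14.01. Since K_p = g(X)·P^{-2}, P = (g/K_p)^(1/2) = (14.01/0.226)^(1/2) = 7.87 atm.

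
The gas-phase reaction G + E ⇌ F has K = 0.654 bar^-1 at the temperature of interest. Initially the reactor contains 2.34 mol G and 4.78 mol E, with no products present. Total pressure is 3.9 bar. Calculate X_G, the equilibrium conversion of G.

X = 0.601

Take 2.34 mol G as basis and let X be its fractional conversion, so ξ = 2.34X.
Moles: n_G = 2.34 − 2.34X; n_E = 4.78 − 2.34X; n_F = 2.34X.
Total moles n_T = 7.12 − 2.34X.
With p_i = (n_i/n_T)P, K = p_F / (p_G p_E).
Substituting and setting equal to 0.654 bar^-1 gives a polynomial in X; the root in (0,1) is X = 0.601.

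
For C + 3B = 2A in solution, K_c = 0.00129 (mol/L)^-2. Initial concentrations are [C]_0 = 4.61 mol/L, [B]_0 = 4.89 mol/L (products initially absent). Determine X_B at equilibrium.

Let X = conversion of B; extent ξ = 4.89X/3 mol/L.
Concentrations: [C] = 4.61 − 1.63X; [B] = 4.89 − 4.89X; [A] = 3.26X.
K_c = [A]^2 / ([C] [B]^3).
Solving K_c = 0.00129 for X ∈ (0,1): X = 0.183.

X = 0.183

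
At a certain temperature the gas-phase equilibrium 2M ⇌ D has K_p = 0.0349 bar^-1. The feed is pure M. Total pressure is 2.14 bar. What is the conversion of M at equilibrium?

X = 0.123

Take 1 mol M as basis and let X be its fractional conversion, so ξ = 0.5X.
At extent ξ: n_M = 1 − X; n_D = 0.5X.
Total moles n_T = 1 − 0.5X.
y_i = n_i/n_T, p_i = y_i·P. K_p = p_D / (p_M^2).
This yields a degree-2 equation in X; solving on (0,1), X = 0.123.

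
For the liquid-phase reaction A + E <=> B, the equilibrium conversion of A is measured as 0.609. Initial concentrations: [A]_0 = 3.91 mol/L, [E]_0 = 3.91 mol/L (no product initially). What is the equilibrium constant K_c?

K_c = 1.02 L/mol

Let X = conversion of A.
Concentrations: [A] = 3.91 − 3.91X; [E] = 3.91 − 3.91X; [B] = 3.91X.
At X = 0.609: [A] = 1.53, [E] = 1.53, [B] = 2.38.
K_c = [B] / ([A] [E]) = 1.02 L/mol.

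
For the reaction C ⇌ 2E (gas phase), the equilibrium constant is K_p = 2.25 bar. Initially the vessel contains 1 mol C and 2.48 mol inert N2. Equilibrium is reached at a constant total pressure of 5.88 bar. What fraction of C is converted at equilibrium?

X = 0.453

Take 1 mol C as basis and let X be its fractional conversion, so ξ = X.
Mole table: n_C = 1 − X; n_E = 2X; n_I = 2.48 (inert).
Summing: n_T = 3.48 + X.
With p_i = (n_i/n_T)P, K_p = p_E^2 / (p_C).
Substituting and setting equal to 2.25 bar gives a polynomial in X; the root in (0,1) is X = 0.453.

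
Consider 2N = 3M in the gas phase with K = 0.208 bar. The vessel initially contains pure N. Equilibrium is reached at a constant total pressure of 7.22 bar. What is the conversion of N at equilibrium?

Basis: 1 mol N initially; let X = conversion of N. Extent ξ = 0.5X.
At extent ξ: n_N = 1 − X; n_M = 1.5X.
Summing: n_T = 1 + 0.5X.
With p_i = (n_i/n_T)P, K = p_M^3 / (p_N^2).
Setting this equal to 0.208 bar and taking the physical root (0 < X < 1) gives X = 0.184.

X = 0.184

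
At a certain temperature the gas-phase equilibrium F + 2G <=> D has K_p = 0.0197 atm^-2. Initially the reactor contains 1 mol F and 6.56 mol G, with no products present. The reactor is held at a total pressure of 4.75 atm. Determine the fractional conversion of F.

X = 0.247

Let X = conversion of F (basis 1 mol F); extent of reaction ξ = X.
At extent ξ: n_F = 1 − X; n_G = 6.56 − 2X; n_D = X.
Summing: n_T = 7.56 − 2X.
With p_i = (n_i/n_T)P, K_p = p_D / (p_F p_G^2).
Substituting and setting equal to 0.0197 atm^-2 gives a polynomial in X; the root in (0,1) is X = 0.247.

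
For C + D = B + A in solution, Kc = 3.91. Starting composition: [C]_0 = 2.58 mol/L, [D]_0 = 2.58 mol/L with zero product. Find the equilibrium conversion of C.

X = 0.664

Let X = conversion of C; extent ξ = 2.58·X mol/L.
Concentrations: [C] = 2.58 − 2.58X; [D] = 2.58 − 2.58X; [B] = 2.58X; [A] = 2.58X.
Kc = [B] [A] / ([C] [D]).
This equals 3.91 at X = 0.664 (the root in 0 < X < 1).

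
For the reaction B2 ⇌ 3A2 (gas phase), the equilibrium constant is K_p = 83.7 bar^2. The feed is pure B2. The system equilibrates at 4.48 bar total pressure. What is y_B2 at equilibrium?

y_B2 = 0.148

Take 1 mol B2 as basis and let X be its fractional conversion, so ξ = X.
At extent ξ: n_B2 = 1 − X; n_A2 = 3X.
Total moles n_T = 1 + 2X.
y_i = n_i/n_T, p_i = y_i·P. K_p = p_A2^3 / (p_B2).
This yields a degree-3 equation in X; solving on (0,1), X = 0.657.
Then n_B2 = 0.343, n_T = 2.31, so y_B2 = 0.148.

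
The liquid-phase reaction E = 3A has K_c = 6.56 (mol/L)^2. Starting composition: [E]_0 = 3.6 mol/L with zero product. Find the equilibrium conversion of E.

X = 0.242

Let X = conversion of E; extent ξ = 3.6·X mol/L.
Concentrations: [E] = 3.6 − 3.6X; [A] = 10.8X.
K_c = [A]^3 / ([E]).
Setting equal to 6.56 and solving for X on (0,1) gives X = 0.242.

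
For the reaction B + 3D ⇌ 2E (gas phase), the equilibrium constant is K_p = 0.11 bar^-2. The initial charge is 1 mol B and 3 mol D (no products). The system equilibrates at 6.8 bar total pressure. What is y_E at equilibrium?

y_E = 0.329

Let X = conversion of B (basis 1 mol B); extent of reaction ξ = X.
Species balance: n_B = 1 − X; n_D = 3 − 3X; n_E = 2X.
Summing: n_T = 4 − 2X.
y_i = n_i/n_T, p_i = y_i·P. K_p = p_E^2 / (p_B p_D^3).
Setting this equal to 0.11 bar^-2 and taking the physical root (0 < X < 1) gives X = 0.496.
Then n_E = 0.991, n_T = 3.01, so y_E = 0.329.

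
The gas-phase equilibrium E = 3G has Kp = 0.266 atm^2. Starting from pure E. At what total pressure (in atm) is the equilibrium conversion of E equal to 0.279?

P = 0.891 atm

Let X = conversion of E (basis 1 mol E); extent of reaction ξ = X.
Moles: n_E = 1 − X; n_G = 3X.
Total moles n_T = 1 + 2X.
Kp = p_G^3 / (p_E) with p_i = (n_i/n_T)·P.
At X = 0.279: the mole-fraction product g(X) = Π y_i^ν_i = 0.335. Since Kp = g(X)·P^{2}, P = (Kp/g)^(1/2) = (0.266/0.335)^(1/2) = 0.891 atm.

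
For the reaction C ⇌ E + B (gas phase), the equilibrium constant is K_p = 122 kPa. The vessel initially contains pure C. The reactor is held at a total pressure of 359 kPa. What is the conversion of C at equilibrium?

Let X = conversion of C (basis 1 mol C); extent of reaction ξ = X.
Moles: n_C = 1 − X; n_E = X; n_B = X.
Total moles n_T = 1 + X.
y_i = n_i/n_T, p_i = y_i·P. K_p = p_E p_B / (p_C).
This yields a degree-2 equation in X; solving on (0,1), X = 0.504.

X = 0.504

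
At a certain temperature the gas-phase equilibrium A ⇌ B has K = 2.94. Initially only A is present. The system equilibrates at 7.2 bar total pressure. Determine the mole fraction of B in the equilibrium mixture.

y_B = 0.746

Let X = conversion of A (basis 1 mol A); extent of reaction ξ = X.
Species balance: n_A = 1 − X; n_B = X.
Total moles n_T = 1 (Δν = 0, constant).
With p_i = (n_i/n_T)P, K = p_B / (p_A).
Setting this equal to 2.94 and taking the physical root (0 < X < 1) gives X = 0.746.
Then n_B = 0.746, n_T = 1, so y_B = 0.746.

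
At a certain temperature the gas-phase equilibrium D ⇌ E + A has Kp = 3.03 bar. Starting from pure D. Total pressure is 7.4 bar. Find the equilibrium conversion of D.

X = 0.539

Let X = conversion of D (basis 1 mol D); extent of reaction ξ = X.
Mole table: n_D = 1 − X; n_E = X; n_A = X.
Total moles n_T = 1 + X.
With p_i = (n_i/n_T)P, Kp = p_E p_A / (p_D).
This yields a degree-2 equation in X; solving on (0,1), X = 0.539.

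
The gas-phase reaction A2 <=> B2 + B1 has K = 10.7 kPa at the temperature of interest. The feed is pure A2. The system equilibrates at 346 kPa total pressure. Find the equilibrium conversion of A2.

Basis: 1 mol A2 initially; let X = conversion of A2. Extent ξ = X.
Moles: n_A2 = 1 − X; n_B2 = X; n_B1 = X.
Total moles n_T = 1 + X.
y_i = n_i/n_T, p_i = y_i·P. K = p_B2 p_B1 / (p_A2).
Setting this equal to 10.7 kPa and taking the physical root (0 < X < 1) gives X = 0.173.

X = 0.173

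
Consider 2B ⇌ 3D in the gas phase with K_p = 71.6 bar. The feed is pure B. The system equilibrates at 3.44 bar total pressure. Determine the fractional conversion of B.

X = 0.769

Take 1 mol B as basis and let X be its fractional conversion, so ξ = 0.5X.
Mole table: n_B = 1 − X; n_D = 1.5X.
Summing: n_T = 1 + 0.5X.
Mole fractions y_i = n_i/n_T; K_p = p_D^3 / (p_B^2) with p_i = y_i·P.
Setting this equal to 71.6 bar and taking the physical root (0 < X < 1) gives X = 0.769.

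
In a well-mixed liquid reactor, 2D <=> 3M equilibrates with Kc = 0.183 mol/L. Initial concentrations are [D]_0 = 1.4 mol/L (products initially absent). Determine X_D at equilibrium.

X = 0.273

Let X = conversion of D; extent ξ = 1.4X/2 mol/L.
Concentrations: [D] = 1.4 − 1.4X; [M] = 2.1X.
Kc = [M]^3 / ([D]^2).
Solving Kc = 0.183 for X ∈ (0,1): X = 0.273.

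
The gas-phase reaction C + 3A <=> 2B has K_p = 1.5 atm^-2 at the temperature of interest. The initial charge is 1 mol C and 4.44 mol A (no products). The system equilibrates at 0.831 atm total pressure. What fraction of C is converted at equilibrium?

Let X = conversion of C (basis 1 mol C); extent of reaction ξ = X.
Species balance: n_C = 1 − X; n_A = 4.44 − 3X; n_B = 2X.
n_T = Σnᵢ = 5.44 − 2X.
Mole fractions y_i = n_i/n_T; K_p = p_B^2 / (p_C p_A^3) with p_i = y_i·P.
This yields a degree-4 equation in X; solving on (0,1), X = 0.451.

X = 0.451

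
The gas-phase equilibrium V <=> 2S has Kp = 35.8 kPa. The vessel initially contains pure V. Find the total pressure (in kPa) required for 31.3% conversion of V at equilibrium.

Basis: 1 mol V initially; let X = conversion of V. Extent ξ = X.
Mole table: n_V = 1 − X; n_S = 2X.
n_T = Σnᵢ = 1 + X.
Kp = p_S^2 / (p_V) with p_i = (n_i/n_T)·P.
At X = 0.313: the mole-fraction product g(X) = Π y_i^ν_i = 0.4344. Since Kp = g(X)·P^{1}, P = (Kp/g)^(1/1) = (35.8/0.4344)^(1/1) = 82.4 kPa.

P = 82.4 kPa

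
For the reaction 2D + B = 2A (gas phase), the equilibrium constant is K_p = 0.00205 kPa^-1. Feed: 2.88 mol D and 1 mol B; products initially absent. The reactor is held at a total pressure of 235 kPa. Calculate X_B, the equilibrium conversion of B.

X = 0.333

Let X = conversion of B (basis 1 mol B); extent of reaction ξ = X.
Moles: n_D = 2.88 − 2X; n_B = 1 − X; n_A = 2X.
n_T = Σnᵢ = 3.88 − X.
Mole fractions y_i = n_i/n_T; K_p = p_A^2 / (p_D^2 p_B) with p_i = y_i·P.
This yields a degree-3 equation in X; solving on (0,1), X = 0.333.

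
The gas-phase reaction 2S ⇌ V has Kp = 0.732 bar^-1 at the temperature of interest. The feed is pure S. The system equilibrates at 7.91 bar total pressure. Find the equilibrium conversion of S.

X = 0.797

Let X = conversion of S (basis 1 mol S); extent of reaction ξ = 0.5X.
Moles: n_S = 1 − X; n_V = 0.5X.
Total moles n_T = 1 − 0.5X.
y_i = n_i/n_T, p_i = y_i·P. Kp = p_V / (p_S^2).
Equating to 0.732 bar^-1 and solving on 0 < X < 1: X = 0.797.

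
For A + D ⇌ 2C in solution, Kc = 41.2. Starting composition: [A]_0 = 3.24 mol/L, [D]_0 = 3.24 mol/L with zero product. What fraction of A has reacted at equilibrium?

X = 0.762

Let X = conversion of A; extent ξ = 3.24·X mol/L.
Concentrations: [A] = 3.24 − 3.24X; [D] = 3.24 − 3.24X; [C] = 6.48X.
Kc = [C]^2 / ([A] [D]).
Setting equal to 41.2 and solving for X on (0,1) gives X = 0.762.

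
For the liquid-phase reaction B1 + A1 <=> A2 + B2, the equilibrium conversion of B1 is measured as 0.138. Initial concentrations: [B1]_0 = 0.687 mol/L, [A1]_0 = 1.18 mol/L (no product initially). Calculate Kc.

Kc = 0.014

Let X = conversion of B1.
Concentrations: [B1] = 0.687 − 0.687X; [A1] = 1.18 − 0.687X; [A2] = 0.687X; [B2] = 0.687X.
At X = 0.138: [B1] = 0.592, [A1] = 1.09, [A2] = 0.0948, [B2] = 0.0948.
Kc = [A2] [B2] / ([B1] [A1]) = 0.014.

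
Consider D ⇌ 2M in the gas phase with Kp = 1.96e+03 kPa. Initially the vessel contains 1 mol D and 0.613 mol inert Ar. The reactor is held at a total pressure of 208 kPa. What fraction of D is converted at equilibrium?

X = 0.870

Let X = conversion of D (basis 1 mol D); extent of reaction ξ = X.
At extent ξ: n_D = 1 − X; n_M = 2X; n_I = 0.613 (inert).
Total moles n_T = 1.61 + X.
With p_i = (n_i/n_T)P, Kp = p_M^2 / (p_D).
Substituting and setting equal to 1.96e+03 kPa gives a polynomial in X; the root in (0,1) is X = 0.870.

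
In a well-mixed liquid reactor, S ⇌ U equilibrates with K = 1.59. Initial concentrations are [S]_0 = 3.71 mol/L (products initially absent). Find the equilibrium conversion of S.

X = 0.614

Let X = conversion of S; extent ξ = 3.71·X mol/L.
Concentrations: [S] = 3.71 − 3.71X; [U] = 3.71X.
K = [U] / ([S]).
Setting equal to 1.59 and solving for X on (0,1) gives X = 0.614.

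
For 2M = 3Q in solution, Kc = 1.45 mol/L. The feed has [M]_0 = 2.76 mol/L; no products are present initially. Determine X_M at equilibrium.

Let X = conversion of M; extent ξ = 2.76X/2 mol/L.
Concentrations: [M] = 2.76 − 2.76X; [Q] = 4.14X.
Kc = [Q]^3 / ([M]^2).
Equating to 1.45 mol/L: the physical root is X = 0.388.

X = 0.388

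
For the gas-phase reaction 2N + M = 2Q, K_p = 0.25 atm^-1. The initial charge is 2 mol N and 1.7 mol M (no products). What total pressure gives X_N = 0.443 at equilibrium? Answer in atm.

P = 6.56 atm

Take 2 mol N as basis and let X be its fractional conversion, so ξ = X.
Moles: n_N = 2 − 2X; n_M = 1.7 − X; n_Q = 2X.
Summing: n_T = 3.7 − X.
K_p = p_Q^2 / (p_N^2 p_M) with p_i = (n_i/n_T)·P.
At X = 0.443: the mole-fraction product g(X) = Π y_i^ν_i = 1.639. Since K_p = g(X)·P^{-1}, P = (g/K_p)^(1/1) = (1.639/0.25)^(1/1) = 6.56 atm.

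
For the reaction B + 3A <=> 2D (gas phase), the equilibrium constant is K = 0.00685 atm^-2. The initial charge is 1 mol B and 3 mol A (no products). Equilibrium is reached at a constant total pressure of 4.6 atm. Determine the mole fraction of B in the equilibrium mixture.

Take 1 mol B as basis and let X be its fractional conversion, so ξ = X.
At extent ξ: n_B = 1 − X; n_A = 3 − 3X; n_D = 2X.
Total moles n_T = 4 − 2X.
With p_i = (n_i/n_T)P, K = p_D^2 / (p_B p_A^3).
Setting this equal to 0.00685 atm^-2 and taking the physical root (0 < X < 1) gives X = 0.182.
Then n_B = 0.818, n_T = 3.64, so y_B = 0.225.

y_B = 0.225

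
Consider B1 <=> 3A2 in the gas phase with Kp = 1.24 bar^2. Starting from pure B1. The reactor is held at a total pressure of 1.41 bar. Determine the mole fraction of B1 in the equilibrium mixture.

y_B1 = 0.381

Take 1 mol B1 as basis and let X be its fractional conversion, so ξ = X.
Moles: n_B1 = 1 − X; n_A2 = 3X.
Total moles n_T = 1 + 2X.
y_i = n_i/n_T, p_i = y_i·P. Kp = p_A2^3 / (p_B1).
Substituting and setting equal to 1.24 bar^2 gives a polynomial in X; the root in (0,1) is X = 0.352.
Then n_B1 = 0.648, n_T = 1.7, so y_B1 = 0.381.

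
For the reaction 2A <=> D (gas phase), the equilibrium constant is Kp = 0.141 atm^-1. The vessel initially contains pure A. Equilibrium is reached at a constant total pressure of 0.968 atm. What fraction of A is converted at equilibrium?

X = 0.196

Take 1 mol A as basis and let X be its fractional conversion, so ξ = 0.5X.
Moles: n_A = 1 − X; n_D = 0.5X.
Total moles n_T = 1 − 0.5X.
With p_i = (n_i/n_T)P, Kp = p_D / (p_A^2).
Setting this equal to 0.141 atm^-1 and taking the physical root (0 < X < 1) gives X = 0.196.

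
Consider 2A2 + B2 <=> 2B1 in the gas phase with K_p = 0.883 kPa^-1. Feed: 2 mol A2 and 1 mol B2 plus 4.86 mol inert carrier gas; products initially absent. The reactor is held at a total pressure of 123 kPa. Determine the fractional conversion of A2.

X = 0.686

Take 2 mol A2 as basis and let X be its fractional conversion, so ξ = X.
Moles: n_A2 = 2 − 2X; n_B2 = 1 − X; n_B1 = 2X; n_I = 4.86 (inert).
Total moles n_T = 7.86 − X.
Mole fractions y_i = n_i/n_T; K_p = p_B1^2 / (p_A2^2 p_B2) with p_i = y_i·P.
Setting this equal to 0.883 kPa^-1 and taking the physical root (0 < X < 1) gives X = 0.686.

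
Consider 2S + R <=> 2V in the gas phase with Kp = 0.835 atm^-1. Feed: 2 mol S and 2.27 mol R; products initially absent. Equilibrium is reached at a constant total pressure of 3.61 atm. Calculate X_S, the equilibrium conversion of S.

X = 0.542

Take 2 mol S as basis and let X be its fractional conversion, so ξ = X.
At extent ξ: n_S = 2 − 2X; n_R = 2.27 − X; n_V = 2X.
Total moles n_T = 4.27 − X.
With p_i = (n_i/n_T)P, Kp = p_V^2 / (p_S^2 p_R).
This yields a degree-3 equation in X; solving on (0,1), X = 0.542.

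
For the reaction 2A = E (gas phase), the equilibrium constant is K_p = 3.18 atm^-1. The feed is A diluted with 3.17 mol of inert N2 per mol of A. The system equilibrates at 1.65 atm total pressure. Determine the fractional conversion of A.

X = 0.549

Let X = conversion of A (basis 1 mol A); extent of reaction ξ = 0.5X.
Species balance: n_A = 1 − X; n_E = 0.5X; n_I = 3.17 (inert).
n_T = Σnᵢ = 4.17 − 0.5X.
Mole fractions y_i = n_i/n_T; K_p = p_E / (p_A^2) with p_i = y_i·P.
This yields a degree-2 equation in X; solving on (0,1), X = 0.549.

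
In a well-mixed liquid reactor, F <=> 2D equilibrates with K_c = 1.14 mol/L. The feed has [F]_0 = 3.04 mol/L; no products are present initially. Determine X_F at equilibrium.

Let X = conversion of F; extent ξ = 3.04·X mol/L.
Concentrations: [F] = 3.04 − 3.04X; [D] = 6.08X.
K_c = [D]^2 / ([F]).
Setting equal to 1.14 and solving for X on (0,1) gives X = 0.263.

X = 0.263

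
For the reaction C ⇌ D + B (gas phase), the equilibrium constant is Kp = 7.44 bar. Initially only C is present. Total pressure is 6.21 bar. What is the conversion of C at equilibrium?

Take 1 mol C as basis and let X be its fractional conversion, so ξ = X.
Species balance: n_C = 1 − X; n_D = X; n_B = X.
n_T = Σnᵢ = 1 + X.
y_i = n_i/n_T, p_i = y_i·P. Kp = p_D p_B / (p_C).
Substituting and setting equal to 7.44 bar gives a polynomial in X; the root in (0,1) is X = 0.738.

X = 0.738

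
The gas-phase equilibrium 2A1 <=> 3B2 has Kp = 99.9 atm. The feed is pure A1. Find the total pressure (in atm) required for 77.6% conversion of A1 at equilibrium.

P = 4.41 atm

Basis: 1 mol A1 initially; let X = conversion of A1. Extent ξ = 0.5X.
Mole table: n_A1 = 1 − X; n_B2 = 1.5X.
Total moles n_T = 1 + 0.5X.
Kp = p_B2^3 / (p_A1^2) with p_i = (n_i/n_T)·P.
At X = 0.776: the mole-fraction product g(X) = Π y_i^ν_i = 22.65. Since Kp = g(X)·P^{1}, P = (Kp/g)^(1/1) = (99.9/22.65)^(1/1) = 4.41 atm.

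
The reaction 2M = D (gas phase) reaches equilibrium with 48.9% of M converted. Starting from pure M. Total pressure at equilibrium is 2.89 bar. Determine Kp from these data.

Basis: 1 mol M initially; let X = conversion of M. Extent ξ = 0.5X.
Mole table: n_M = 1 − X; n_D = 0.5X.
Summing: n_T = 1 − 0.5X.
At X = 0.489: n_M = 0.511, n_D = 0.244, n_T = 0.756.
p_i = (n_i/n_T)·P. Kp = p_D / (p_M^2) = 0.245 bar^-1.

Kp = 0.245 bar^-1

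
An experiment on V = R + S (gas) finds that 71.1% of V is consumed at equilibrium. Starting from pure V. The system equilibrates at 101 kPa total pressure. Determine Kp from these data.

Kp = 103 kPa

Basis: 1 mol V initially; let X = conversion of V. Extent ξ = X.
Mole table: n_V = 1 − X; n_R = X; n_S = X.
Summing: n_T = 1 + X.
At X = 0.711: n_V = 0.289, n_R = 0.711, n_S = 0.711, n_T = 1.71.
p_i = (n_i/n_T)·P. Kp = p_R p_S / (p_V) = 103 kPa.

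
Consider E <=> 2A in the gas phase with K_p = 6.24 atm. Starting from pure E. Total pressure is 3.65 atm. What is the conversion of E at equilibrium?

Basis: 1 mol E initially; let X = conversion of E. Extent ξ = X.
Moles: n_E = 1 − X; n_A = 2X.
Total moles n_T = 1 + X.
y_i = n_i/n_T, p_i = y_i·P. K_p = p_A^2 / (p_E).
Substituting and setting equal to 6.24 atm gives a polynomial in X; the root in (0,1) is X = 0.547.

X = 0.547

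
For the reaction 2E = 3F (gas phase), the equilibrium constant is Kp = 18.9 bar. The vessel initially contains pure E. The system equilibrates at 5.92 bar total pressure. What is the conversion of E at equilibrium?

X = 0.590

Let X = conversion of E (basis 1 mol E); extent of reaction ξ = 0.5X.
At extent ξ: n_E = 1 − X; n_F = 1.5X.
n_T = Σnᵢ = 1 + 0.5X.
Mole fractions y_i = n_i/n_T; Kp = p_F^3 / (p_E^2) with p_i = y_i·P.
Equating to 18.9 bar and solving on 0 < X < 1: X = 0.590.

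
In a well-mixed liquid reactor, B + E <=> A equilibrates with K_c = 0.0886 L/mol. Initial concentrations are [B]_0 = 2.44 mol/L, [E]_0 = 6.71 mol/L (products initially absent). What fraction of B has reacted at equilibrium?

Let X = conversion of B; extent ξ = 2.44·X mol/L.
Concentrations: [B] = 2.44 − 2.44X; [E] = 6.71 − 2.44X; [A] = 2.44X.
K_c = [A] / ([B] [E]).
Equating to 0.0886 L/mol: the physical root is X = 0.342.

X = 0.342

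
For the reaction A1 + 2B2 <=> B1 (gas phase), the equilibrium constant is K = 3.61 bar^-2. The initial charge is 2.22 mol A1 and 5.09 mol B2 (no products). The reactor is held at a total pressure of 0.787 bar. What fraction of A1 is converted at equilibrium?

X = 0.435

Basis: 2.22 mol A1 initially; let X = conversion of A1. Extent ξ = 2.22X.
Mole table: n_A1 = 2.22 − 2.22X; n_B2 = 5.09 − 4.44X; n_B1 = 2.22X.
Summing: n_T = 7.31 − 4.44X.
y_i = n_i/n_T, p_i = y_i·P. K = p_B1 / (p_A1 p_B2^2).
Setting this equal to 3.61 bar^-2 and taking the physical root (0 < X < 1) gives X = 0.435.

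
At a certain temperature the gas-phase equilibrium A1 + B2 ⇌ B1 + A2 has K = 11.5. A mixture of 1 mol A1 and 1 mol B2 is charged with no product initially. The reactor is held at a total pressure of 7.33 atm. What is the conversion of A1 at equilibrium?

X = 0.772

Basis: 1 mol A1 initially; let X = conversion of A1. Extent ξ = X.
At extent ξ: n_A1 = 1 − X; n_B2 = 1 − X; n_B1 = X; n_A2 = X.
n_T stays at 2 (no change in mole number).
y_i = n_i/n_T, p_i = y_i·P. K = p_B1 p_A2 / (p_A1 p_B2).
Equating to 11.5 and solving on 0 < X < 1: X = 0.772.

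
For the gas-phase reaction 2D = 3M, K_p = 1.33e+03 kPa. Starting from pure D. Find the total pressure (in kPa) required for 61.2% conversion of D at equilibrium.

P = 338 kPa

Take 1 mol D as basis and let X be its fractional conversion, so ξ = 0.5X.
Mole table: n_D = 1 − X; n_M = 1.5X.
n_T = Σnᵢ = 1 + 0.5X.
K_p = p_M^3 / (p_D^2) with p_i = (n_i/n_T)·P.
At X = 0.612: the mole-fraction product g(X) = Π y_i^ν_i = 3.935. Since K_p = g(X)·P^{1}, P = (K_p/g)^(1/1) = (1.33e+03/3.935)^(1/1) = 338 kPa.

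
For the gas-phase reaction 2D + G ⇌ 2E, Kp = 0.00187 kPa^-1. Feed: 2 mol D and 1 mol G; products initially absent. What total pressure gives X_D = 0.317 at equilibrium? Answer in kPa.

P = 453 kPa

Let X = conversion of D (basis 2 mol D); extent of reaction ξ = X.
At extent ξ: n_D = 2 − 2X; n_G = 1 − X; n_E = 2X.
n_T = Σnᵢ = 3 − X.
Kp = p_E^2 / (p_D^2 p_G) with p_i = (n_i/n_T)·P.
At X = 0.317: the mole-fraction product g(X) = Π y_i^ν_i = 0.8462. Since Kp = g(X)·P^{-1}, P = (g/Kp)^(1/1) = (0.8462/0.00187)^(1/1) = 453 kPa.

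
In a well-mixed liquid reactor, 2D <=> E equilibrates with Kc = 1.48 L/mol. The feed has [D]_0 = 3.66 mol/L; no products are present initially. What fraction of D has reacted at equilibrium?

Let X = conversion of D; extent ξ = 3.66X/2 mol/L.
Concentrations: [D] = 3.66 − 3.66X; [E] = 1.83X.
Kc = [E] / ([D]^2).
Setting equal to 1.48 and solving for X on (0,1) gives X = 0.739.

X = 0.739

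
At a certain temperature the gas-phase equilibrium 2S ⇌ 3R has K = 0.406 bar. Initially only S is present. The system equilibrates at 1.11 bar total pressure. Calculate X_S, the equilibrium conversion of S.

X = 0.371

Basis: 1 mol S initially; let X = conversion of S. Extent ξ = 0.5X.
Mole table: n_S = 1 − X; n_R = 1.5X.
n_T = Σnᵢ = 1 + 0.5X.
y_i = n_i/n_T, p_i = y_i·P. K = p_R^3 / (p_S^2).
Setting this equal to 0.406 bar and taking the physical root (0 < X < 1) gives X = 0.371.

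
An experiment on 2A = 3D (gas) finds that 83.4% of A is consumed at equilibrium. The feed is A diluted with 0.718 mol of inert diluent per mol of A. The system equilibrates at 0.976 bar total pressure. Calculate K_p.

Basis: 1 mol A initially; let X = conversion of A. Extent ξ = 0.5X.
At extent ξ: n_A = 1 − X; n_D = 1.5X; n_I = 0.718 (inert).
n_T = Σnᵢ = 1.72 + 0.5X.
At X = 0.834: n_A = 0.166, n_D = 1.25, n_T = 2.13.
p_i = (n_i/n_T)·P. K_p = p_D^3 / (p_A^2) = 32.5 bar.

K_p = 32.5 bar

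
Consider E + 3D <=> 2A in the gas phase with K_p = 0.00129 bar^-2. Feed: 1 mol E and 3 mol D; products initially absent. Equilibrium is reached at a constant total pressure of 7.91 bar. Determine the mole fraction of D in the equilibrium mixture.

Take 1 mol E as basis and let X be its fractional conversion, so ξ = X.
Mole table: n_E = 1 − X; n_D = 3 − 3X; n_A = 2X.
Total moles n_T = 4 − 2X.
With p_i = (n_i/n_T)P, K_p = p_A^2 / (p_E p_D^3).
Setting this equal to 0.00129 bar^-2 and taking the physical root (0 < X < 1) gives X = 0.145.
Then n_D = 2.56, n_T = 3.71, so y_D = 0.691.

y_D = 0.691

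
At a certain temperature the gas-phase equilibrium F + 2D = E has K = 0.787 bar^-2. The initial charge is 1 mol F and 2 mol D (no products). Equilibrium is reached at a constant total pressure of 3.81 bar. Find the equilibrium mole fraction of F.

y_F = 0.204

Basis: 1 mol F initially; let X = conversion of F. Extent ξ = X.
Species balance: n_F = 1 − X; n_D = 2 − 2X; n_E = X.
n_T = Σnᵢ = 3 − 2X.
y_i = n_i/n_T, p_i = y_i·P. K = p_E / (p_F p_D^2).
Equating to 0.787 bar^-2 and solving on 0 < X < 1: X = 0.655.
Then n_F = 0.345, n_T = 1.69, so y_F = 0.204.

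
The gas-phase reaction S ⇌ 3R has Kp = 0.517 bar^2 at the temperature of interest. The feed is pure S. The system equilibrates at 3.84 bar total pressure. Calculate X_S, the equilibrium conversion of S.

Take 1 mol S as basis and let X be its fractional conversion, so ξ = X.
Species balance: n_S = 1 − X; n_R = 3X.
Summing: n_T = 1 + 2X.
With p_i = (n_i/n_T)P, Kp = p_R^3 / (p_S).
Substituting and setting equal to 0.517 bar^2 gives a polynomial in X; the root in (0,1) is X = 0.121.

X = 0.121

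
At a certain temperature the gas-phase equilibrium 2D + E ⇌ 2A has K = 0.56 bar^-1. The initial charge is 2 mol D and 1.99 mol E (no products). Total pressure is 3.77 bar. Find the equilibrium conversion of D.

X = 0.488

Let X = conversion of D (basis 2 mol D); extent of reaction ξ = X.
At extent ξ: n_D = 2 − 2X; n_E = 1.99 − X; n_A = 2X.
Total moles n_T = 3.99 − X.
Mole fractions y_i = n_i/n_T; K = p_A^2 / (p_D^2 p_E) with p_i = y_i·P.
This yields a degree-3 equation in X; solving on (0,1), X = 0.488.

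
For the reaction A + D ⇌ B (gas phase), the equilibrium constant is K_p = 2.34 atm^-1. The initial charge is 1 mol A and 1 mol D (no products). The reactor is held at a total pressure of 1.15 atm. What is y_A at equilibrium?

y_A = 0.342

Take 1 mol A as basis and let X be its fractional conversion, so ξ = X.
Mole table: n_A = 1 − X; n_D = 1 − X; n_B = X.
Summing: n_T = 2 − X.
With p_i = (n_i/n_T)P, K_p = p_B / (p_A p_D).
Equating to 2.34 atm^-1 and solving on 0 < X < 1: X = 0.479.
Then n_A = 0.521, n_T = 1.52, so y_A = 0.342.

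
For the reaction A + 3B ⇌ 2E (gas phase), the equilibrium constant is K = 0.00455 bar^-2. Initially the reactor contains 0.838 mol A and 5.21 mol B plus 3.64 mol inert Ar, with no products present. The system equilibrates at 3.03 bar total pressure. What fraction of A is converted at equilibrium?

Basis: 0.838 mol A initially; let X = conversion of A. Extent ξ = 0.838X.
At extent ξ: n_A = 0.838 − 0.838X; n_B = 5.21 − 2.51X; n_E = 1.68X; n_I = 3.64 (inert).
Total moles n_T = 9.69 − 1.68X.
y_i = n_i/n_T, p_i = y_i·P. K = p_E^2 / (p_A p_B^3).
Substituting and setting equal to 0.00455 bar^-2 gives a polynomial in X; the root in (0,1) is X = 0.120.

X = 0.120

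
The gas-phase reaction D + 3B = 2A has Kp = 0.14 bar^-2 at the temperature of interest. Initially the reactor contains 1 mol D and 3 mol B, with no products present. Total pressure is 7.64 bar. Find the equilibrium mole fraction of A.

y_A = 0.369

Basis: 1 mol D initially; let X = conversion of D. Extent ξ = X.
Mole table: n_D = 1 − X; n_B = 3 − 3X; n_A = 2X.
Total moles n_T = 4 − 2X.
Mole fractions y_i = n_i/n_T; Kp = p_A^2 / (p_D p_B^3) with p_i = y_i·P.
Equating to 0.14 bar^-2 and solving on 0 < X < 1: X = 0.539.
Then n_A = 1.08, n_T = 2.92, so y_A = 0.369.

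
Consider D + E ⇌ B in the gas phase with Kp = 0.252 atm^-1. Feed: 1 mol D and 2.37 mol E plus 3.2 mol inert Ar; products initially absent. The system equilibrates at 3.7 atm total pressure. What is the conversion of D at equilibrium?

Take 1 mol D as basis and let X be its fractional conversion, so ξ = X.
At extent ξ: n_D = 1 − X; n_E = 2.37 − X; n_B = X; n_I = 3.2 (inert).
n_T = Σnᵢ = 6.57 − X.
Mole fractions y_i = n_i/n_T; Kp = p_B / (p_D p_E) with p_i = y_i·P.
Substituting and setting equal to 0.252 atm^-1 gives a polynomial in X; the root in (0,1) is X = 0.239.

X = 0.239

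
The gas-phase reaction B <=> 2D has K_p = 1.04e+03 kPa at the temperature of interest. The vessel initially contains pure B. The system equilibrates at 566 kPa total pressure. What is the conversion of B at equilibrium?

X = 0.561

Basis: 1 mol B initially; let X = conversion of B. Extent ξ = X.
Mole table: n_B = 1 − X; n_D = 2X.
n_T = Σnᵢ = 1 + X.
Mole fractions y_i = n_i/n_T; K_p = p_D^2 / (p_B) with p_i = y_i·P.
Equating to 1.04e+03 kPa and solving on 0 < X < 1: X = 0.561.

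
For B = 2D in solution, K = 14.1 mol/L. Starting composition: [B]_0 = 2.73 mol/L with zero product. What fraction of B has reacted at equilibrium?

X = 0.661

Let X = conversion of B; extent ξ = 2.73·X mol/L.
Concentrations: [B] = 2.73 − 2.73X; [D] = 5.46X.
K = [D]^2 / ([B]).
Setting equal to 14.1 and solving for X on (0,1) gives X = 0.661.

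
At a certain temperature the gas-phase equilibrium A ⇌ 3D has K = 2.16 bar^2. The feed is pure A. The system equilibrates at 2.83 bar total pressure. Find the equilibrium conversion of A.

Basis: 1 mol A initially; let X = conversion of A. Extent ξ = X.
Species balance: n_A = 1 − X; n_D = 3X.
Total moles n_T = 1 + 2X.
Mole fractions y_i = n_i/n_T; K = p_D^3 / (p_A) with p_i = y_i·P.
Substituting and setting equal to 2.16 bar^2 gives a polynomial in X; the root in (0,1) is X = 0.257.

X = 0.257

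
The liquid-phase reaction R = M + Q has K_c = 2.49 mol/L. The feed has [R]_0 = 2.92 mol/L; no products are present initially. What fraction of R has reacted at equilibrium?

Let X = conversion of R; extent ξ = 2.92·X mol/L.
Concentrations: [R] = 2.92 − 2.92X; [M] = 2.92X; [Q] = 2.92X.
K_c = [M] [Q] / ([R]).
Setting equal to 2.49 and solving for X on (0,1) gives X = 0.591.

X = 0.591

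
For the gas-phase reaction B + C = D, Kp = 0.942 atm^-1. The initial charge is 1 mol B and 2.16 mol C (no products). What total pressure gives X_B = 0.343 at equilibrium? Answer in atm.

Take 1 mol B as basis and let X be its fractional conversion, so ξ = X.
Species balance: n_B = 1 − X; n_C = 2.16 − X; n_D = X.
Summing: n_T = 3.16 − X.
Kp = p_D / (p_B p_C) with p_i = (n_i/n_T)·P.
At X = 0.343: the mole-fraction product g(X) = Π y_i^ν_i = 0.8094. Since Kp = g(X)·P^{-1}, P = (g/Kp)^(1/1) = (0.8094/0.942)^(1/1) = 0.859 atm.

P = 0.859 atm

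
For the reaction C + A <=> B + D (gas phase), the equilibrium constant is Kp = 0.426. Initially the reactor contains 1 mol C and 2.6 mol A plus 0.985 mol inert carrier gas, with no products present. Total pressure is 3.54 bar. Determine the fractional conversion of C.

Take 1 mol C as basis and let X be its fractional conversion, so ξ = X.
Species balance: n_C = 1 − X; n_A = 2.6 − X; n_B = X; n_D = X; n_I = 0.985 (inert).
Since Δν = 0, n_T = 4.58 throughout.
With p_i = (n_i/n_T)P, Kp = p_B p_D / (p_C p_A).
Equating to 0.426 and solving on 0 < X < 1: X = 0.591.

X = 0.591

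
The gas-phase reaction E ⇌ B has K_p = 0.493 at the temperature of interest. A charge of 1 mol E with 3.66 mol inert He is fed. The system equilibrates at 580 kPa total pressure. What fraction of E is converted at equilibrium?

X = 0.330

Basis: 1 mol E initially; let X = conversion of E. Extent ξ = X.
Mole table: n_E = 1 − X; n_B = X; n_I = 3.66 (inert).
Total moles n_T = 4.66 (Δν = 0, constant).
y_i = n_i/n_T, p_i = y_i·P. K_p = p_B / (p_E).
This yields a degree-1 equation in X; solving on (0,1), X = 0.330.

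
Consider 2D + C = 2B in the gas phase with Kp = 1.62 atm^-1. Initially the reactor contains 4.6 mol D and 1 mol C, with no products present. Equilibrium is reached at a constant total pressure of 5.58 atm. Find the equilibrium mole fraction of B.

Take 1 mol C as basis and let X be its fractional conversion, so ξ = X.
Mole table: n_D = 4.6 − 2X; n_C = 1 − X; n_B = 2X.
n_T = Σnᵢ = 5.6 − X.
With p_i = (n_i/n_T)P, Kp = p_B^2 / (p_D^2 p_C).
Setting this equal to 1.62 atm^-1 and taking the physical root (0 < X < 1) gives X = 0.831.
Then n_B = 1.66, n_T = 4.77, so y_B = 0.349.

y_B = 0.349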